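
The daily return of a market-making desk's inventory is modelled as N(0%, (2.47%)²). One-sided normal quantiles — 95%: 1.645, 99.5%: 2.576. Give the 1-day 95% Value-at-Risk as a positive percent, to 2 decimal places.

VaR = z·σ = 1.645 × 2.47% = 4.063%.

4.06%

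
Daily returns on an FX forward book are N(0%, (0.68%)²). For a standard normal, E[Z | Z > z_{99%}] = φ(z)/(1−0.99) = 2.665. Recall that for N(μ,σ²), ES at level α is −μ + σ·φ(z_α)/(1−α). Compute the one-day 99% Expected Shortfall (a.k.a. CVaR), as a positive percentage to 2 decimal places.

ES = 0.68% × 2.665 = 1.812%.

1.81%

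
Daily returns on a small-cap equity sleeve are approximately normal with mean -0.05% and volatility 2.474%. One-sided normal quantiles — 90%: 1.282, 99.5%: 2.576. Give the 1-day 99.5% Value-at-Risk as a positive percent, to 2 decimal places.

6.42%

VaR = −μ + z·σ = −(-0.05%) + 2.576 × 2.474% = 6.423%.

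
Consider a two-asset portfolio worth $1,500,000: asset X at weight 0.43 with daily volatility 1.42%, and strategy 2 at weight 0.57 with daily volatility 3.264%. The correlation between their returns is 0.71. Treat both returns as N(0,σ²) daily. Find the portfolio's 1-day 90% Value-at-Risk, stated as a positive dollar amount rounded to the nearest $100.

σ_p² = 0.43²·1.42² + 0.57²·3.264² + 2·0.71·0.43·0.57·1.42·3.264 = 5.4474 (%²).
σ_p = √5.4474 = 2.334%.
At 90%, z = 1.282.
VaR = 1.282 × 2.334% = 2.992%; on $1,500,000 that is $44,880.

$44,900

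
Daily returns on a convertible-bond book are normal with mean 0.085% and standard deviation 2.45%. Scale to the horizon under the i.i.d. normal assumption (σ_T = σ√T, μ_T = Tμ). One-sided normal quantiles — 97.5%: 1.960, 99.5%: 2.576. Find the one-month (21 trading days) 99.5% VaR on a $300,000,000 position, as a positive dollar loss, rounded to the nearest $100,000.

σ_{21d} = 2.45% × √21 = 11.227%; μ_{21d} = 21 × 0.085% = 1.785%.
VaR = −(1.785%) + 2.576 × 11.227% = 27.136%.
On $300,000,000: 0.27136 × $300,000,000 = $81,408,000.

$81,400,000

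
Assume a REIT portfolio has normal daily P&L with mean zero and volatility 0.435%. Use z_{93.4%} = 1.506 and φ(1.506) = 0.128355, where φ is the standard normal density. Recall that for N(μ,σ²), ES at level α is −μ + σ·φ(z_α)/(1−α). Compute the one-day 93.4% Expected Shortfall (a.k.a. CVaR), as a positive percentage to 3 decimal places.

Tail multiplier: φ(z)/(1−α) = 0.128355 / 0.066 = 1.945.
ES = 0.435% × 1.945 = 0.846%.

0.846%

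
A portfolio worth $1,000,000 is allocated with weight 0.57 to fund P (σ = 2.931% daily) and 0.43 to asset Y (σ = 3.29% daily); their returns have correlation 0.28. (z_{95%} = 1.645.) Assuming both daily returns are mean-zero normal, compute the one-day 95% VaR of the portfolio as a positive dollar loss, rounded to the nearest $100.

$40,700

σ_p² = 0.57²·2.931² + 0.43²·3.29² + 2·0.28·0.57·0.43·2.931·3.29 = 6.1161 (%²).
σ_p = √6.1161 = 2.473%.
VaR = 1.645 × 2.473% = 4.068%; on $1,000,000 that is $40,680.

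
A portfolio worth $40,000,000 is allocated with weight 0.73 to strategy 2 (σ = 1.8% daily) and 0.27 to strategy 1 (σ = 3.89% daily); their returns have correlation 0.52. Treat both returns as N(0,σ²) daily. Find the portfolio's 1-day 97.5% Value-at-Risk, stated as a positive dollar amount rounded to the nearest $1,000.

$1,619,000

σ_p² = 0.73²·1.8² + 0.27²·3.89² + 2·0.52·0.73·0.27·1.8·3.89 = 4.2650 (%²).
σ_p = √4.2650 = 2.065%.
At 97.5%, z = 1.960.
VaR = 1.960 × 2.065% = 4.047%; on $40,000,000 that is $1,618,800.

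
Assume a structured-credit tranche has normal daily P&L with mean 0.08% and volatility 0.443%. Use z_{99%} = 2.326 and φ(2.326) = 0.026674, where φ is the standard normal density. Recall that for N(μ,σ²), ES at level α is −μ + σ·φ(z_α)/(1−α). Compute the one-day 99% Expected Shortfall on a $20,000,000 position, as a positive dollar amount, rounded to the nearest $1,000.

Tail multiplier: φ(z)/(1−α) = 0.026674 / 0.01 = 2.667.
ES = −(0.08%) + 0.443% × 2.667 = 1.101%.
On $20,000,000: 0.01101 × $20,000,000 = $220,200.

$220,000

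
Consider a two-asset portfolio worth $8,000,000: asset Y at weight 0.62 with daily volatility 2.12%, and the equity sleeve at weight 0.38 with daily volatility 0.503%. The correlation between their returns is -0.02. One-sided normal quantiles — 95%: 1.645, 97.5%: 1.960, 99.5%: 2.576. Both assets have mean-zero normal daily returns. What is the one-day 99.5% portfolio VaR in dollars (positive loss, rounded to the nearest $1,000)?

$273,000

σ_p² = 0.62²·2.12² + 0.38²·0.503² + 2·-0.02·0.62·0.38·2.12·0.503 = 1.7541 (%²).
σ_p = √1.7541 = 1.324%.
VaR = 2.576 × 1.324% = 3.411%; on $8,000,000 that is $272,880.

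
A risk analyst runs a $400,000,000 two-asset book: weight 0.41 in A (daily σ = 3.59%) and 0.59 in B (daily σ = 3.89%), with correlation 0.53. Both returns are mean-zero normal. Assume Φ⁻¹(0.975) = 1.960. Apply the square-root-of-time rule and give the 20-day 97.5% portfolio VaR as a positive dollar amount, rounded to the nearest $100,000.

$116,400,000

σ_p = √(0.41²·3.59² + 0.59²·3.89² + 2·0.53·0.41·0.59·3.59·3.89) = 3.319%.
σ_{20d} = 3.319% × √20 = 14.843%.
VaR = 1.960 × 14.843% = 29.092%; on $400,000,000 that is $116,368,000.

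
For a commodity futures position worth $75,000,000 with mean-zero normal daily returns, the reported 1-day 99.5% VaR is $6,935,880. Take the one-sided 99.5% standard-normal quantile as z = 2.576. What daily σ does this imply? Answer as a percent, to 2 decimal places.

VaR as a fraction: $6,935,880 / $75,000,000 = 9.248%.
σ = VaR / z = 9.248% / 2.576 = 3.590%.

3.59%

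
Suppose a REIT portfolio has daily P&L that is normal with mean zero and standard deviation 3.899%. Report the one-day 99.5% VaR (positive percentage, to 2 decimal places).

At 99.5% one-sided, z = 2.576.
VaR = z·σ = 2.576 × 3.899% = 10.044%.

10.04%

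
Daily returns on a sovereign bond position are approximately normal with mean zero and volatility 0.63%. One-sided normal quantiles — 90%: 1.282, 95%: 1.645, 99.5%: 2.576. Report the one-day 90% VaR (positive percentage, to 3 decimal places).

VaR = z·σ = 1.282 × 0.63% = 0.808%.

0.808%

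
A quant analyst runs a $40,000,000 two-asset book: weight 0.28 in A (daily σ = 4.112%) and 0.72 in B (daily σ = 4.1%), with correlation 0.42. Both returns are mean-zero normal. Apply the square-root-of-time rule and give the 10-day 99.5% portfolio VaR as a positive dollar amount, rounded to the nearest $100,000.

σ_p = √(0.28²·4.112² + 0.72²·4.1² + 2·0.42·0.28·0.72·4.112·4.1) = 3.591%.
σ_{10d} = 3.591% × √10 = 11.356%.
z(99.5%) = 2.576.
VaR = 2.576 × 11.356% = 29.253%; on $40,000,000 that is $11,701,200.

$11,700,000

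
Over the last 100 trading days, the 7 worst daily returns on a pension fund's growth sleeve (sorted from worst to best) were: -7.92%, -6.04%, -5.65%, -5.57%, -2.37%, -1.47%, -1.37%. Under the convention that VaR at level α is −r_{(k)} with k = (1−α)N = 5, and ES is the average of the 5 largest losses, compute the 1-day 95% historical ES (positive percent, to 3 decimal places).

5.510%

The 5 worst returns sum to -27.55%.
ES = −(-27.55%) / 5 = 5.51% ≈ 5.510%.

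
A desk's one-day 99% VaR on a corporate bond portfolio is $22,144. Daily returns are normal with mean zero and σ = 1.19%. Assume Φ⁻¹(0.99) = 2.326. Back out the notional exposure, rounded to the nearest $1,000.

VaR as a fraction of value: z·σ = 2.326 × 1.19% = 2.76794%.
Position = $22,144 / 0.0276794 = $800,017.

$800,000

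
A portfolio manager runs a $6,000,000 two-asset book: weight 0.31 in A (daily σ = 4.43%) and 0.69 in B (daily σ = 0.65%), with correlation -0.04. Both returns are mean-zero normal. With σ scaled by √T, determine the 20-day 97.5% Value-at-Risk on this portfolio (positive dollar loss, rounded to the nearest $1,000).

σ_p = √(0.31²·4.43² + 0.69²·0.65² + 2·-0.04·0.31·0.69·4.43·0.65) = 1.428%.
σ_{20d} = 1.428% × √20 = 6.386%.
z(97.5%) = 1.960.
VaR = 1.960 × 6.386% = 12.517%; on $6,000,000 that is $751,020.

$751,000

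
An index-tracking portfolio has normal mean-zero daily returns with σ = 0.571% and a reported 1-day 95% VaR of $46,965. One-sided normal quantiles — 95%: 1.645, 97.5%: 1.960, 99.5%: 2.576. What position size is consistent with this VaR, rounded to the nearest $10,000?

$5,000,000

VaR as a fraction of value: z·σ = 1.645 × 0.571% = 0.939295%.
Position = $46,965 / 0.00939295 = $5,000,027.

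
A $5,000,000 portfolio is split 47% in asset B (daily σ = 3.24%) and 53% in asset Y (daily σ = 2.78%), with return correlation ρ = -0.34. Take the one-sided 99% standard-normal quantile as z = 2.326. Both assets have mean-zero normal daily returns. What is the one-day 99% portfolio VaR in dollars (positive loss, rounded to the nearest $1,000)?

$200,000

σ_p² = 0.47²·3.24² + 0.53²·2.78² + 2·-0.34·0.47·0.53·3.24·2.78 = 2.9641 (%²).
σ_p = √2.9641 = 1.722%.
VaR = 2.326 × 1.722% = 4.005%; on $5,000,000 that is $200,250.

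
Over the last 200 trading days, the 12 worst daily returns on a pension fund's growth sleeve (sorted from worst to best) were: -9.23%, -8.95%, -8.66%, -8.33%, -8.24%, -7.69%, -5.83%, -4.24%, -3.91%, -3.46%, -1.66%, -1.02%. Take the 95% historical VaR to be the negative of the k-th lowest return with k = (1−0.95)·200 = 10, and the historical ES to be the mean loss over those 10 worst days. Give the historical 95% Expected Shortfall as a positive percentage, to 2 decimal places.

The 10 worst returns sum to -68.54%.
ES = −(-68.54%) / 10 = 6.854% ≈ 6.85%.

6.85%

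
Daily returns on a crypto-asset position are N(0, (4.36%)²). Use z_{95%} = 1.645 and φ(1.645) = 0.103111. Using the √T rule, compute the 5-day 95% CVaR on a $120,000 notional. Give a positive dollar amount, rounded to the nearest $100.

$24,100

σ_{5d} = 4.36% × √5 = 9.749%.
ES multiplier = φ(z)/(1−α) = 0.103111/0.05 = 2.062.
ES = 9.749% × 2.062 = 20.102%; on $120,000: $24,122.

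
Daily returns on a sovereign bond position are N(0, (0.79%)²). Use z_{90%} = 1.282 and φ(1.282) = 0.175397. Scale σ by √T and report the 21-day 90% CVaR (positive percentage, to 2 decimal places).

σ_{21d} = 0.79% × √21 = 3.620%.
ES multiplier = φ(z)/(1−α) = 0.175397/0.1 = 1.754.
ES = 3.620% × 1.754 = 6.349%.

6.35%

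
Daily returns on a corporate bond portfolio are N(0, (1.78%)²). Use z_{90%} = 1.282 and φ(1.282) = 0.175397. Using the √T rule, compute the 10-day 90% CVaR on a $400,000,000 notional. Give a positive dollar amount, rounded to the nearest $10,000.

$39,490,000

σ_{10d} = 1.78% × √10 = 5.629%.
ES multiplier = φ(z)/(1−α) = 0.175397/0.1 = 1.754.
ES = 5.629% × 1.754 = 9.873%; on $400,000,000: $39,492,000.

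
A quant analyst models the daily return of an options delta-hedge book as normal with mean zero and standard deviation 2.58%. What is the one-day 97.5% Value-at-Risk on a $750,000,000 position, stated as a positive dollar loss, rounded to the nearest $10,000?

$37,930,000

At 97.5% one-sided, z = 1.960.
VaR = z·σ = 1.960 × 2.58% = 5.057%.
On $750,000,000: 0.05057 × $750,000,000 = $37,927,500.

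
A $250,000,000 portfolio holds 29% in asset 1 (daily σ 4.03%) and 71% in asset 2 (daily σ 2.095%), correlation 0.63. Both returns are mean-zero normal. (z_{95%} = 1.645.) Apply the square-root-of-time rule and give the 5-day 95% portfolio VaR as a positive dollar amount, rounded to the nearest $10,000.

$22,090,000

σ_p = √(0.29²·4.03² + 0.71²·2.095² + 2·0.63·0.29·0.71·4.03·2.095) = 2.402%.
σ_{5d} = 2.402% × √5 = 5.371%.
VaR = 1.645 × 5.371% = 8.835%; on $250,000,000 that is $22,087,500.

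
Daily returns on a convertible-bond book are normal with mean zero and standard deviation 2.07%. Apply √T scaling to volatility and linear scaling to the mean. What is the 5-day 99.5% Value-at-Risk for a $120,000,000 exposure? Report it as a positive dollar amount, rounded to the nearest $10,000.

At 99.5%, z = 2.576.
σ_{5d} = 2.07% × √5 = 4.629%.
VaR = 2.576 × 4.629% = 11.924%.
On $120,000,000: 0.11924 × $120,000,000 = $14,308,800.

$14,310,000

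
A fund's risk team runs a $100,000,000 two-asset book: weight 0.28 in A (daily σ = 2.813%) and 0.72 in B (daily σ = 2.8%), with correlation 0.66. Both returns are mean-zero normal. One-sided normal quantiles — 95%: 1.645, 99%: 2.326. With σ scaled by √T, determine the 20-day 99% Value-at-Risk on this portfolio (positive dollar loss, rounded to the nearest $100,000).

σ_p = √(0.28²·2.813² + 0.72²·2.8² + 2·0.66·0.28·0.72·2.813·2.8) = 2.604%.
σ_{20d} = 2.604% × √20 = 11.645%.
VaR = 2.326 × 11.645% = 27.086%; on $100,000,000 that is $27,086,000.

$27,100,000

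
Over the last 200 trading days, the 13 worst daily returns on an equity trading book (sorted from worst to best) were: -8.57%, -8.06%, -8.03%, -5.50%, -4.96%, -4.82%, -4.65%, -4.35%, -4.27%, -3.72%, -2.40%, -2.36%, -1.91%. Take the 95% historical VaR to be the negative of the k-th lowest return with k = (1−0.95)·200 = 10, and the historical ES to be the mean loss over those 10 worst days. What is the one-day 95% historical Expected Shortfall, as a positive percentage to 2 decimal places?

5.69%

The 10 worst returns sum to -56.93%.
ES = −(-56.93%) / 10 = 5.693% ≈ 5.69%.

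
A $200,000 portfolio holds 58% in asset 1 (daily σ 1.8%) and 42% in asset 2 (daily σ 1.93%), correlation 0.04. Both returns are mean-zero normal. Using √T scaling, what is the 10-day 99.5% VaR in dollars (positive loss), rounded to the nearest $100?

$21,900

σ_p = √(0.58²·1.8² + 0.42²·1.93² + 2·0.04·0.58·0.42·1.8·1.93) = 1.347%.
σ_{10d} = 1.347% × √10 = 4.260%.
z(99.5%) = 2.576.
VaR = 2.576 × 4.260% = 10.974%; on $200,000 that is $21,948.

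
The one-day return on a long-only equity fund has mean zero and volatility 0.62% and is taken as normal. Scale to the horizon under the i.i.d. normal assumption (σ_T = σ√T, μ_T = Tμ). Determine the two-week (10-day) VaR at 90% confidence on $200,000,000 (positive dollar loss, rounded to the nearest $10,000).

At 90%, z = 1.282.
σ_{10d} = 0.62% × √10 = 1.961%.
VaR = 1.282 × 1.961% = 2.514%.
On $200,000,000: 0.02514 × $200,000,000 = $5,028,000.

$5,030,000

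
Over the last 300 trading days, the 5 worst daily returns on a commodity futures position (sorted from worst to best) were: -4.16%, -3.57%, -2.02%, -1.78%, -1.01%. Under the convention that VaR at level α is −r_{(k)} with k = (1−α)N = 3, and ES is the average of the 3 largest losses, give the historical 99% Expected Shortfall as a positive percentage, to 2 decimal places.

The 3 worst returns sum to -9.75%.
ES = −(-9.75%) / 3 = 3.25%.

3.25%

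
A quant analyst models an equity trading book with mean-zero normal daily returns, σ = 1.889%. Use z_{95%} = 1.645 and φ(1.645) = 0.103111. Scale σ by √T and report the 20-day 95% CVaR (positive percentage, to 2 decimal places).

17.42%

σ_{20d} = 1.889% × √20 = 8.448%.
ES multiplier = φ(z)/(1−α) = 0.103111/0.05 = 2.062.
ES = 8.448% × 2.062 = 17.420%.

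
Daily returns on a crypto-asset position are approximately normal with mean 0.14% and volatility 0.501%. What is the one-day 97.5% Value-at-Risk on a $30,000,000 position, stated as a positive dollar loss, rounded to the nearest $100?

$252,600

At 97.5% one-sided, z = 1.960.
VaR = −μ + z·σ = −(0.14%) + 1.960 × 0.501% = 0.842%.
On $30,000,000: 0.00842 × $30,000,000 = $252,600.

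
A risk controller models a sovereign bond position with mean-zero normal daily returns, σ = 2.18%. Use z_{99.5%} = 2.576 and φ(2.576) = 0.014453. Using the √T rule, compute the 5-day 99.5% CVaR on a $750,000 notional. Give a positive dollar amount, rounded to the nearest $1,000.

σ_{5d} = 2.18% × √5 = 4.875%.
ES multiplier = φ(z)/(1−α) = 0.014453/0.005 = 2.891.
ES = 4.875% × 2.891 = 14.094%; on $750,000: $105,705.

$106,000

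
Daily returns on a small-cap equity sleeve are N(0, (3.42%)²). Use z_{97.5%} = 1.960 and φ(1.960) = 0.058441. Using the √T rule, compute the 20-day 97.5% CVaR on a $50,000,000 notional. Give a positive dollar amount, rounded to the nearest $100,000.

$17,900,000

σ_{20d} = 3.42% × √20 = 15.295%.
ES multiplier = φ(z)/(1−α) = 0.058441/0.025 = 2.338.
ES = 15.295% × 2.338 = 35.760%; on $50,000,000: $17,880,000.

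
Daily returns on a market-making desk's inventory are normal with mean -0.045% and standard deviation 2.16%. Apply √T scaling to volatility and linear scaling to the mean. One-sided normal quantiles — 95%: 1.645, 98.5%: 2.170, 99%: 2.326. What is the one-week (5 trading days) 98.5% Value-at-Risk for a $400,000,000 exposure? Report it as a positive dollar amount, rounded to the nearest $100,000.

$42,800,000

σ_{5d} = 2.16% × √5 = 4.830%; μ_{5d} = 5 × -0.045% = -0.225%.
VaR = −(-0.225%) + 2.170 × 4.830% = 10.706%.
On $400,000,000: 0.10706 × $400,000,000 = $42,824,000.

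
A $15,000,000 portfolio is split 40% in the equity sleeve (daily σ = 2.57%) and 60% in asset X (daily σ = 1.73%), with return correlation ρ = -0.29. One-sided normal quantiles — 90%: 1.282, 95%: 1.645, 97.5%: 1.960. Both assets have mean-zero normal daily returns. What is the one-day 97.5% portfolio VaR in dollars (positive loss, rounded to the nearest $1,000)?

$362,000

σ_p² = 0.4²·2.57² + 0.6²·1.73² + 2·-0.29·0.4·0.6·2.57·1.73 = 1.5153 (%²).
σ_p = √1.5153 = 1.231%.
VaR = 1.960 × 1.231% = 2.413%; on $15,000,000 that is $361,950.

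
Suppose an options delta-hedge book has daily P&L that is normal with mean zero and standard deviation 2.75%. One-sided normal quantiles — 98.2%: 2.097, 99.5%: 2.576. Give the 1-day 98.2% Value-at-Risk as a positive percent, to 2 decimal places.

VaR = z·σ = 2.097 × 2.75% = 5.767%.

5.77%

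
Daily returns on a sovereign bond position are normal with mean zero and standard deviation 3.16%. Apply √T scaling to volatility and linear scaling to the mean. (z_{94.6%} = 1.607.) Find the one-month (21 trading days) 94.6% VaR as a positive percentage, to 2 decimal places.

23.27%

σ_{21d} = 3.16% × √21 = 14.481%.
VaR = 1.607 × 14.481% = 23.271%.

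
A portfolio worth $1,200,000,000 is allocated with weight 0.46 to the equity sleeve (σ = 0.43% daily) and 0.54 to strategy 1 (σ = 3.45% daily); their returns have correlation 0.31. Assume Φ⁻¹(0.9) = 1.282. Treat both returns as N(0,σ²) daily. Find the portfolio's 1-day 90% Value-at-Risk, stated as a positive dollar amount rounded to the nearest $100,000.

σ_p² = 0.46²·0.43² + 0.54²·3.45² + 2·0.31·0.46·0.54·0.43·3.45 = 3.7384 (%²).
σ_p = √3.7384 = 1.933%.
VaR = 1.282 × 1.933% = 2.478%; on $1,200,000,000 that is $29,736,000.

$29,700,000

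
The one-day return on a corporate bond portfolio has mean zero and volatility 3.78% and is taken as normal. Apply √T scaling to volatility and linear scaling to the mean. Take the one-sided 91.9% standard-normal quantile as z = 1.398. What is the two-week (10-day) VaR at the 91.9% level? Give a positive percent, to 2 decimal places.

σ_{10d} = 3.78% × √10 = 11.953%.
VaR = 1.398 × 11.953% = 16.710%.

16.71%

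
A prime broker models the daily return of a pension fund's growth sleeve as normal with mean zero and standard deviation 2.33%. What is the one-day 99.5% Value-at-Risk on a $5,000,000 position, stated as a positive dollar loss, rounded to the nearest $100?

$300,100

At 99.5% one-sided, z = 2.576.
VaR = z·σ = 2.576 × 2.33% = 6.002%.
On $5,000,000: 0.06002 × $5,000,000 = $300,100.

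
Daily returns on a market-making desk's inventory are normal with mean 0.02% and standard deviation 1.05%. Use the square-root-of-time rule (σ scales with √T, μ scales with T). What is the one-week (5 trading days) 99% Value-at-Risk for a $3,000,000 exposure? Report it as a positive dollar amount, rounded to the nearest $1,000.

$161,000

At 99%, z = 2.326.
σ_{5d} = 1.05% × √5 = 2.348%; μ_{5d} = 5 × 0.02% = 0.100%.
VaR = −(0.100%) + 2.326 × 2.348% = 5.361%.
On $3,000,000: 0.05361 × $3,000,000 = $160,830.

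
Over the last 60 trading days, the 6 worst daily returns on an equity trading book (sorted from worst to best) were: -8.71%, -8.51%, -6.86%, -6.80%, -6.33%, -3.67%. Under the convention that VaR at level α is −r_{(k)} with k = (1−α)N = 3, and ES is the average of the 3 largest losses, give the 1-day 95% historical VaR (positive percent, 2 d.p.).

k = 3; the 3rd lowest return is -6.86%, so VaR = 6.86%.

6.86%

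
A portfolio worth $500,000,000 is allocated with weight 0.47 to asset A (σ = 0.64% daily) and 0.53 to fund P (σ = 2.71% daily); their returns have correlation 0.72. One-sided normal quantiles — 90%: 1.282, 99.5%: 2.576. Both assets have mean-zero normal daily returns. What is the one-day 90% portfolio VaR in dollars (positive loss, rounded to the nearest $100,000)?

σ_p² = 0.47²·0.64² + 0.53²·2.71² + 2·0.72·0.47·0.53·0.64·2.71 = 2.7756 (%²).
σ_p = √2.7756 = 1.666%.
VaR = 1.282 × 1.666% = 2.136%; on $500,000,000 that is $10,680,000.

$10,700,000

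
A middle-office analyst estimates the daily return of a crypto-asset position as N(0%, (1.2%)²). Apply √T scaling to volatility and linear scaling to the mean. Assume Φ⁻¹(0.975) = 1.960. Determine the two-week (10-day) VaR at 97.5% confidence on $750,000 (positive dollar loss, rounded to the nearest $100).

σ_{10d} = 1.2% × √10 = 3.795%.
VaR = 1.960 × 3.795% = 7.438%.
On $750,000: 0.07438 × $750,000 = $55,785.

$55,800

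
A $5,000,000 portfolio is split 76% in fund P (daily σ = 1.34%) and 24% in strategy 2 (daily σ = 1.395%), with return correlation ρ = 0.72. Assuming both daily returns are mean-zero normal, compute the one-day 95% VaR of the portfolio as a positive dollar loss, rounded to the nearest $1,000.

σ_p² = 0.76²·1.34² + 0.24²·1.395² + 2·0.72·0.76·0.24·1.34·1.395 = 1.6402 (%²).
σ_p = √1.6402 = 1.281%.
At 95%, z = 1.645.
VaR = 1.645 × 1.281% = 2.107%; on $5,000,000 that is $105,350.

$105,000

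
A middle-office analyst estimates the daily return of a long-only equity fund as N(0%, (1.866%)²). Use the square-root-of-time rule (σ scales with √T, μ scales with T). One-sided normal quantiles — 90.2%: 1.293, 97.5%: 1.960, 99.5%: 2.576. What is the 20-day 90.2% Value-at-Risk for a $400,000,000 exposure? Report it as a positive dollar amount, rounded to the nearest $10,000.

σ_{20d} = 1.866% × √20 = 8.345%.
VaR = 1.293 × 8.345% = 10.790%.
On $400,000,000: 0.10790 × $400,000,000 = $43,160,000.

$43,160,000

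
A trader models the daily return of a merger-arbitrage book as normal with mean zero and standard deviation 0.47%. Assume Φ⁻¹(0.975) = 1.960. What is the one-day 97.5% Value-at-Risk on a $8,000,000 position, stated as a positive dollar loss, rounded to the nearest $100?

VaR = z·σ = 1.960 × 0.47% = 0.921%.
On $8,000,000: 0.00921 × $8,000,000 = $73,680.

$73,700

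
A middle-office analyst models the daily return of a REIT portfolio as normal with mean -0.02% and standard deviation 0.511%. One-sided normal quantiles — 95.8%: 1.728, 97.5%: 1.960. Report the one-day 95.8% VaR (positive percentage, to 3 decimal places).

0.903%

VaR = −μ + z·σ = −(-0.02%) + 1.728 × 0.511% = 0.903%.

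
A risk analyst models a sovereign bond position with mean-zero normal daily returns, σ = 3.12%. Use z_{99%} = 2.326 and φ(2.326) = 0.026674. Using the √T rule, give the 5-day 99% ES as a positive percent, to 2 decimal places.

σ_{5d} = 3.12% × √5 = 6.977%.
ES multiplier = φ(z)/(1−α) = 0.026674/0.01 = 2.667.
ES = 6.977% × 2.667 = 18.608%.

18.61%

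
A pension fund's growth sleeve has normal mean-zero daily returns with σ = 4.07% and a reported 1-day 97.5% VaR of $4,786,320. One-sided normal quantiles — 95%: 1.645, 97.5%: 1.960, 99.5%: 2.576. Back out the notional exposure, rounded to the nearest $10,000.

$60,000,000

VaR as a fraction of value: z·σ = 1.960 × 4.07% = 7.9772%.
Position = $4,786,320 / 0.079772 = $60,000,000.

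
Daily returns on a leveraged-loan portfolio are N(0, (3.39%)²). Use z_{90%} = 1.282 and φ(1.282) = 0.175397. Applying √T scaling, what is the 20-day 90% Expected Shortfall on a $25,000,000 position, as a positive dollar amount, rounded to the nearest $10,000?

$6,650,000

σ_{20d} = 3.39% × √20 = 15.161%.
ES multiplier = φ(z)/(1−α) = 0.175397/0.1 = 1.754.
ES = 15.161% × 1.754 = 26.592%; on $25,000,000: $6,648,000.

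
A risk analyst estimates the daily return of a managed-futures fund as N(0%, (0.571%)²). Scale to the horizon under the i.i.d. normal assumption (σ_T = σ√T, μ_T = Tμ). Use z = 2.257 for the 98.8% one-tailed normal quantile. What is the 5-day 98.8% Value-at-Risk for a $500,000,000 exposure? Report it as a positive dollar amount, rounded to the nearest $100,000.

σ_{5d} = 0.571% × √5 = 1.277%.
VaR = 2.257 × 1.277% = 2.882%.
On $500,000,000: 0.02882 × $500,000,000 = $14,410,000.

$14,400,000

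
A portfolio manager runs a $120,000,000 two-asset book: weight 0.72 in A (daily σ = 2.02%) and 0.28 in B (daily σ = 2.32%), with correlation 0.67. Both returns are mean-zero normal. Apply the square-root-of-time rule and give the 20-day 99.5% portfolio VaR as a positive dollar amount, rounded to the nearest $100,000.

σ_p = √(0.72²·2.02² + 0.28²·2.32² + 2·0.67·0.72·0.28·2.02·2.32) = 1.950%.
σ_{20d} = 1.950% × √20 = 8.721%.
z(99.5%) = 2.576.
VaR = 2.576 × 8.721% = 22.465%; on $120,000,000 that is $26,958,000.

$27,000,000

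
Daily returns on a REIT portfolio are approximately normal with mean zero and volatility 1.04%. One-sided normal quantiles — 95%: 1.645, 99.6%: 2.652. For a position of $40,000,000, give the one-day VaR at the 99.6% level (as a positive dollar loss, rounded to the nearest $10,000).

VaR = z·σ = 2.652 × 1.04% = 2.758%.
On $40,000,000: 0.02758 × $40,000,000 = $1,103,200.

$1,100,000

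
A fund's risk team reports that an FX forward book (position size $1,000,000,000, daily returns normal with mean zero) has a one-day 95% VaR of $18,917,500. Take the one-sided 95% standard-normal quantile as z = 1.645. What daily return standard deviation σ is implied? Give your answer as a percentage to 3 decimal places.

VaR as a fraction: $18,917,500 / $1,000,000,000 = 1.892%.
σ = VaR / z = 1.892% / 1.645 = 1.150%.

1.150%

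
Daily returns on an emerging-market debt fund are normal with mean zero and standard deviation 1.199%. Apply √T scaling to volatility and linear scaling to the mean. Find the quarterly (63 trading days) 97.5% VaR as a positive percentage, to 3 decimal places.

At 97.5%, z = 1.960.
σ_{63d} = 1.199% × √63 = 9.517%.
VaR = 1.960 × 9.517% = 18.653%.

18.653%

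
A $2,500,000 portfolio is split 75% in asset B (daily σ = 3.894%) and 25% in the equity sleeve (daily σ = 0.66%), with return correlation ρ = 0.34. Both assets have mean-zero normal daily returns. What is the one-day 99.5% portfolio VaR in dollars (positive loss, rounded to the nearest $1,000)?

$192,000

σ_p² = 0.75²·3.894² + 0.25²·0.66² + 2·0.34·0.75·0.25·3.894·0.66 = 8.8842 (%²).
σ_p = √8.8842 = 2.981%.
At 99.5%, z = 2.576.
VaR = 2.576 × 2.981% = 7.679%; on $2,500,000 that is $191,975.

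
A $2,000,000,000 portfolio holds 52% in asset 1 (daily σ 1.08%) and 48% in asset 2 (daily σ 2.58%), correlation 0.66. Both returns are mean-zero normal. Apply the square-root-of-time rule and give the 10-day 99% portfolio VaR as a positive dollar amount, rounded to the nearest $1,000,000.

$245,000,000

σ_p = √(0.52²·1.08² + 0.48²·2.58² + 2·0.66·0.52·0.48·1.08·2.58) = 1.663%.
σ_{10d} = 1.663% × √10 = 5.259%.
z(99%) = 2.326.
VaR = 2.326 × 5.259% = 12.232%; on $2,000,000,000 that is $244,640,000.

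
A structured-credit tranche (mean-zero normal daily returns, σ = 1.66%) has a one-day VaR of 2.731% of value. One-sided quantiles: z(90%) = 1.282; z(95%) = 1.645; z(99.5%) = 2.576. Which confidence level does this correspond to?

95%

Implied z = VaR/σ = 2.731 / 1.66 = 1.645.
This matches z(95%) = 1.645.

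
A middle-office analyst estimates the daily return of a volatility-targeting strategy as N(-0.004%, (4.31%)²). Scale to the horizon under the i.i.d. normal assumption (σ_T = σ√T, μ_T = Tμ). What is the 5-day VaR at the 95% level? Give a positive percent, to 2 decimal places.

15.87%

At 95%, z = 1.645.
σ_{5d} = 4.31% × √5 = 9.637%; μ_{5d} = 5 × -0.004% = -0.020%.
VaR = −(-0.020%) + 1.645 × 9.637% = 15.873%.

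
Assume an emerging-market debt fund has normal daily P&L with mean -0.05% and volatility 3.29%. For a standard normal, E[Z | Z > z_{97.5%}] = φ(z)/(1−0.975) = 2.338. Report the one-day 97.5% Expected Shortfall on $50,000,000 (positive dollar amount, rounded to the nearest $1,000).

ES = −(-0.05%) + 3.29% × 2.338 = 7.742%.
On $50,000,000: 0.07742 × $50,000,000 = $3,871,000.

$3,871,000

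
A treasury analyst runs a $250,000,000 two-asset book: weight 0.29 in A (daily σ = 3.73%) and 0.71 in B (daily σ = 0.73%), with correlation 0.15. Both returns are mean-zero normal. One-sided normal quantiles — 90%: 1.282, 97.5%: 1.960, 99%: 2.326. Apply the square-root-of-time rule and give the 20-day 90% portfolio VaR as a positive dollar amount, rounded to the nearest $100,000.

$18,200,000

σ_p = √(0.29²·3.73² + 0.71²·0.73² + 2·0.15·0.29·0.71·3.73·0.73) = 1.268%.
σ_{20d} = 1.268% × √20 = 5.671%.
VaR = 1.282 × 5.671% = 7.270%; on $250,000,000 that is $18,175,000.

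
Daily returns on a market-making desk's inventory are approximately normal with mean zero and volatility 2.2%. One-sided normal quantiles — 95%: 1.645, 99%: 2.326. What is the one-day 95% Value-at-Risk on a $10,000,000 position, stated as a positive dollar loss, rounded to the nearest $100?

VaR = z·σ = 1.645 × 2.2% = 3.619%.
On $10,000,000: 0.03619 × $10,000,000 = $361,900.

$361,900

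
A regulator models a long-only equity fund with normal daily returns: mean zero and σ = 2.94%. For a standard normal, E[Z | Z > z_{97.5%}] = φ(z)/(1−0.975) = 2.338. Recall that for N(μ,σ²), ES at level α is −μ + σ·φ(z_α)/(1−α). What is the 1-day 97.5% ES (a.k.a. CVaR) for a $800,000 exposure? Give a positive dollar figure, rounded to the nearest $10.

$54,990

ES = 2.94% × 2.338 = 6.874%.
On $800,000: 0.06874 × $800,000 = $54,992.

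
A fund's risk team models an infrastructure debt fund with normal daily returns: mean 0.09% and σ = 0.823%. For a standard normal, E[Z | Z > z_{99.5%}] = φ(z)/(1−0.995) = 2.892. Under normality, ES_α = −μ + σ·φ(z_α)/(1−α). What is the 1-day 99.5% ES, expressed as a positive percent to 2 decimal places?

2.29%

ES = −(0.09%) + 0.823% × 2.892 = 2.290%.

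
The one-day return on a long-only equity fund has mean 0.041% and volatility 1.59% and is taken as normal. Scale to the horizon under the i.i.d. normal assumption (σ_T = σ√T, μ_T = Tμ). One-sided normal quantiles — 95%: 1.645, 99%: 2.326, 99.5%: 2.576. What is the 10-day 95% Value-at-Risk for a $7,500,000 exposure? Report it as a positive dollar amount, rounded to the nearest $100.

σ_{10d} = 1.59% × √10 = 5.028%; μ_{10d} = 10 × 0.041% = 0.410%.
VaR = −(0.410%) + 1.645 × 5.028% = 7.861%.
On $7,500,000: 0.07861 × $7,500,000 = $589,575.

$589,600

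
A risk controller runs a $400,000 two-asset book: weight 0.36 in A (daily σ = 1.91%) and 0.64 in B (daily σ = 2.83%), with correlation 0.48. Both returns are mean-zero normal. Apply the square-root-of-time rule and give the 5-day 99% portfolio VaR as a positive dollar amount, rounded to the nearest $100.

$46,300

σ_p = √(0.36²·1.91² + 0.64²·2.83² + 2·0.48·0.36·0.64·1.91·2.83) = 2.225%.
σ_{5d} = 2.225% × √5 = 4.975%.
z(99%) = 2.326.
VaR = 2.326 × 4.975% = 11.572%; on $400,000 that is $46,288.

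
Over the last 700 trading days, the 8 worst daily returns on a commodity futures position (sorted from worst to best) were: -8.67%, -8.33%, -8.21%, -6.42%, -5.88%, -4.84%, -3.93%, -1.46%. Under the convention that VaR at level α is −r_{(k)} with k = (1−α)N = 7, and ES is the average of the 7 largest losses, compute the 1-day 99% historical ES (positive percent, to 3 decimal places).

The 7 worst returns sum to -46.28%.
ES = −(-46.28%) / 7 = 6.6114…% ≈ 6.611%.

6.611%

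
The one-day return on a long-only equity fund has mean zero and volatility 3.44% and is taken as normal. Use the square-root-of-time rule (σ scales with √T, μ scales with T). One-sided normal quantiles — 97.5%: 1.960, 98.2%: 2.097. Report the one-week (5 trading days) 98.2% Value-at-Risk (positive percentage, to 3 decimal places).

16.130%

σ_{5d} = 3.44% × √5 = 7.692%.
VaR = 2.097 × 7.692% = 16.130%.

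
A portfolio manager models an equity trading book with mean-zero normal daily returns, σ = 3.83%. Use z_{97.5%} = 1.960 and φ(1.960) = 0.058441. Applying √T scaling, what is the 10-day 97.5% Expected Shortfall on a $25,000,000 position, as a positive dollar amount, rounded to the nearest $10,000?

σ_{10d} = 3.83% × √10 = 12.112%.
ES multiplier = φ(z)/(1−α) = 0.058441/0.025 = 2.338.
ES = 12.112% × 2.338 = 28.318%; on $25,000,000: $7,079,500.

$7,080,000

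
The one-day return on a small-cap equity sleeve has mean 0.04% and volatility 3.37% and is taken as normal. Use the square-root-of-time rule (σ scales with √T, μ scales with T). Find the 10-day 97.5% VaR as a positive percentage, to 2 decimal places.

At 97.5%, z = 1.960.
σ_{10d} = 3.37% × √10 = 10.657%; μ_{10d} = 10 × 0.04% = 0.400%.
VaR = −(0.400%) + 1.960 × 10.657% = 20.488%.

20.49%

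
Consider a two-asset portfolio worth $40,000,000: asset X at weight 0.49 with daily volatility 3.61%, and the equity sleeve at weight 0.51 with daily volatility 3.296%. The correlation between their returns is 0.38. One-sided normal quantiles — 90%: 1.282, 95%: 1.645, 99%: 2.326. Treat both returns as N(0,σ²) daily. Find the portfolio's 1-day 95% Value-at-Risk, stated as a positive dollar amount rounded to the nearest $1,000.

σ_p² = 0.49²·3.61² + 0.51²·3.296² + 2·0.38·0.49·0.51·3.61·3.296 = 8.2145 (%²).
σ_p = √8.2145 = 2.866%.
VaR = 1.645 × 2.866% = 4.715%; on $40,000,000 that is $1,886,000.

$1,886,000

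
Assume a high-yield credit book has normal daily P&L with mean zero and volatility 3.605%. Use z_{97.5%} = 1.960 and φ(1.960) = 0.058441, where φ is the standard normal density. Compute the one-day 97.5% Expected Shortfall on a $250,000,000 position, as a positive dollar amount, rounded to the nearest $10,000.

$21,070,000

Tail multiplier: φ(z)/(1−α) = 0.058441 / 0.025 = 2.338.
ES = 3.605% × 2.338 = 8.428%.
On $250,000,000: 0.08428 × $250,000,000 = $21,070,000.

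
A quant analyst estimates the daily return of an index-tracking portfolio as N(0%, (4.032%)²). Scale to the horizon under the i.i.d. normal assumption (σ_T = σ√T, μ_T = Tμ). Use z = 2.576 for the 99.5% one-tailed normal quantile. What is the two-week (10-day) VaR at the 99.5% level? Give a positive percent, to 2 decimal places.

32.84%

σ_{10d} = 4.032% × √10 = 12.750%.
VaR = 2.576 × 12.750% = 32.844%.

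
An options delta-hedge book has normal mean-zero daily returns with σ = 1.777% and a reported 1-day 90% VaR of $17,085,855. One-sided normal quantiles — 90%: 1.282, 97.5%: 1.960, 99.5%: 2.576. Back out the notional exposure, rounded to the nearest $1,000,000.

VaR as a fraction of value: z·σ = 1.282 × 1.777% = 2.27811%.
Position = $17,085,855 / 0.0227811 = $750,000,000.

$750,000,000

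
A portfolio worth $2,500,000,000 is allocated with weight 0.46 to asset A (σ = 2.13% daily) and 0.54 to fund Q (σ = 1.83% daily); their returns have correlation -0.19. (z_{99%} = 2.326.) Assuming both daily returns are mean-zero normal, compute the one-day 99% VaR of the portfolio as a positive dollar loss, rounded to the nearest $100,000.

σ_p² = 0.46²·2.13² + 0.54²·1.83² + 2·-0.19·0.46·0.54·2.13·1.83 = 1.5686 (%²).
σ_p = √1.5686 = 1.252%.
VaR = 2.326 × 1.252% = 2.912%; on $2,500,000,000 that is $72,800,000.

$72,800,000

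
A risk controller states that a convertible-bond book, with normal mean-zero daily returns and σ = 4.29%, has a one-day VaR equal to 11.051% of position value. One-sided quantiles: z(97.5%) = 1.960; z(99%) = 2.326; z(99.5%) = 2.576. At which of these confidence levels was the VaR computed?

Implied z = VaR/σ = 11.051 / 4.29 = 2.576.
This matches z(99.5%) = 2.576.

99.5%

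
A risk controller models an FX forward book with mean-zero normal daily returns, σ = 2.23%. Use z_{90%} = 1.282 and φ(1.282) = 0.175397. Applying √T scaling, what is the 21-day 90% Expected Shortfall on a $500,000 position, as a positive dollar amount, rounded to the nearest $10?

σ_{21d} = 2.23% × √21 = 10.219%.
ES multiplier = φ(z)/(1−α) = 0.175397/0.1 = 1.754.
ES = 10.219% × 1.754 = 17.924%; on $500,000: $89,620.

$89,620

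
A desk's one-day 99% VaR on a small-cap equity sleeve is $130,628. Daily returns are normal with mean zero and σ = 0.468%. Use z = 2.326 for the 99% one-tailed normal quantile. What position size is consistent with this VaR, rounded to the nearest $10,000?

$12,000,000

VaR as a fraction of value: z·σ = 2.326 × 0.468% = 1.08857%.
Position = $130,628 / 0.0108857 = $11,999,985.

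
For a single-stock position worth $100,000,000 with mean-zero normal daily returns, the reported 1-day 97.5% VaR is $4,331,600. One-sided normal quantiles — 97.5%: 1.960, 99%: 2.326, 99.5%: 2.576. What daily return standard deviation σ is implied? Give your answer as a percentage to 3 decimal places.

2.210%

VaR as a fraction: $4,331,600 / $100,000,000 = 4.332%.
σ = VaR / z = 4.332% / 1.960 = 2.210%.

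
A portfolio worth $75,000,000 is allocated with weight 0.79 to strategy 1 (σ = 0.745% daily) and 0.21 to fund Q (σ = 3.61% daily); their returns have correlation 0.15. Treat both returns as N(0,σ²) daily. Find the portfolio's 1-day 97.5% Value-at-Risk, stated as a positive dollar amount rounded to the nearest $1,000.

$1,510,000

σ_p² = 0.79²·0.745² + 0.21²·3.61² + 2·0.15·0.79·0.21·0.745·3.61 = 1.0550 (%²).
σ_p = √1.0550 = 1.027%.
At 97.5%, z = 1.960.
VaR = 1.960 × 1.027% = 2.013%; on $75,000,000 that is $1,509,750.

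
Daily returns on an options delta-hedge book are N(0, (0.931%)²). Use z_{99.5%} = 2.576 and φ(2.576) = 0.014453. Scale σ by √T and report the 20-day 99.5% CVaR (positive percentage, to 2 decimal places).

12.04%

σ_{20d} = 0.931% × √20 = 4.164%.
ES multiplier = φ(z)/(1−α) = 0.014453/0.005 = 2.891.
ES = 4.164% × 2.891 = 12.038%.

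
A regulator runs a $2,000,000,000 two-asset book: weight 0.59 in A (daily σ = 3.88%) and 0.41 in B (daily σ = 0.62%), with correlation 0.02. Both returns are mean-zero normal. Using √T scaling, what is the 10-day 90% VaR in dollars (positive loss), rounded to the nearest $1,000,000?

σ_p = √(0.59²·3.88² + 0.41²·0.62² + 2·0.02·0.59·0.41·3.88·0.62) = 2.308%.
σ_{10d} = 2.308% × √10 = 7.299%.
z(90%) = 1.282.
VaR = 1.282 × 7.299% = 9.357%; on $2,000,000,000 that is $187,140,000.

$187,000,000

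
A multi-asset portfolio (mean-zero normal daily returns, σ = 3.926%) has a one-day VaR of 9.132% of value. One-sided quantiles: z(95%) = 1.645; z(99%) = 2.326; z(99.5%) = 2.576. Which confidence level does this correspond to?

99%

Implied z = VaR/σ = 9.132 / 3.926 = 2.326.
This matches z(99%) = 2.326.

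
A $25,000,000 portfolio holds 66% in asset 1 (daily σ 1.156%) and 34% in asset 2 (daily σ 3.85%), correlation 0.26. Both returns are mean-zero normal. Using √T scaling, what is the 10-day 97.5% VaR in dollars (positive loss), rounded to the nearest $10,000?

$2,600,000

σ_p = √(0.66²·1.156² + 0.34²·3.85² + 2·0.26·0.66·0.34·1.156·3.85) = 1.678%.
σ_{10d} = 1.678% × √10 = 5.306%.
z(97.5%) = 1.960.
VaR = 1.960 × 5.306% = 10.400%; on $25,000,000 that is $2,600,000.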